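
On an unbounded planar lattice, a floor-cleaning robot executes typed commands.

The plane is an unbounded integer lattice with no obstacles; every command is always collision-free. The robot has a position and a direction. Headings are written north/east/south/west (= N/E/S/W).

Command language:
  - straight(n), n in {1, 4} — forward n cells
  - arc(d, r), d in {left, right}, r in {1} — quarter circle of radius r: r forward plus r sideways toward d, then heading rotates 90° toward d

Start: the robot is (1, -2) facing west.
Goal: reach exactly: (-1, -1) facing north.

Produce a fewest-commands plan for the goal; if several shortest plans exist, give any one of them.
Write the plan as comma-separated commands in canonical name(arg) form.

begin: (1, -2) facing west
1. straight(1) → (0, -2) facing west
2. arc(right, 1) → (-1, -1) facing north
no 1-step plan works, so 2 is optimal.

straight(1), arc(right, 1)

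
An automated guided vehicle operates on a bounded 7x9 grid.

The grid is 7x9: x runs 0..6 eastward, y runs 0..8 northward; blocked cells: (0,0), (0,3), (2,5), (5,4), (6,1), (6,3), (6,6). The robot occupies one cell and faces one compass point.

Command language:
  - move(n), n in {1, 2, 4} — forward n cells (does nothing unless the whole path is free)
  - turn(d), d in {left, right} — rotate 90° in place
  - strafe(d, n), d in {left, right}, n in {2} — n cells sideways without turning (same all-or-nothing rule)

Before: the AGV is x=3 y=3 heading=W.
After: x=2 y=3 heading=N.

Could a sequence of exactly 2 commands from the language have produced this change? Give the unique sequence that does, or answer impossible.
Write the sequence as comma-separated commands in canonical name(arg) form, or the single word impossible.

move(1), turn(right)

key: order matters: swapping move(1) and turn(right) lands elsewhere
start: x=3 y=3 heading=W
t=1 move(1) ⇒ x=2 y=3 heading=W
t=2 turn(right) ⇒ x=2 y=3 heading=N
all 49 alternatives checked — unique.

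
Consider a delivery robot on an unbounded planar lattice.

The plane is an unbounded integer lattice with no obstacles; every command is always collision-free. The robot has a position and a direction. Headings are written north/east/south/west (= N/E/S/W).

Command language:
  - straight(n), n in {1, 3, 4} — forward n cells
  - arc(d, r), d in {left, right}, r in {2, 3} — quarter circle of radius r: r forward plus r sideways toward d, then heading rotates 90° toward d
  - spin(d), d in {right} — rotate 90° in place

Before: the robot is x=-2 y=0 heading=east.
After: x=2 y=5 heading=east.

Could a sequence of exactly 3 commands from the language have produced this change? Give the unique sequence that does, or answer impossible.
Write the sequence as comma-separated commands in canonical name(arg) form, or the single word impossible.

arc(left, 2), straight(1), arc(right, 2)

key: heading stays E — rotations cancel among the 3 commands
from: x=-2 y=0 heading=east
t=1 arc(left, 2) ⇒ x=0 y=2 heading=north
t=2 straight(1) ⇒ x=0 y=3 heading=north
t=3 arc(right, 2) ⇒ x=2 y=5 heading=east
no rival 3-sequence matches.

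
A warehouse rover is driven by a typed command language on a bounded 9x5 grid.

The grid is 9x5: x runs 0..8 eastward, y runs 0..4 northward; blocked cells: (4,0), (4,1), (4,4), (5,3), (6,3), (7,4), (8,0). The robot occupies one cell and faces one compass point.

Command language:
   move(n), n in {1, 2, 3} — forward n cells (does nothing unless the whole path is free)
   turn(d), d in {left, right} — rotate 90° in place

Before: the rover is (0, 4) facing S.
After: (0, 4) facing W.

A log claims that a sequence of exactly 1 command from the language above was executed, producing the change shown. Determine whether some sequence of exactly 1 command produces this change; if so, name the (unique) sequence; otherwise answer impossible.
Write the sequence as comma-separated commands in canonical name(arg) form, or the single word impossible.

key: parked at (0,4) the whole time — nothing moves the robot
start: (0, 4) facing S
step 1 (turn(right)): (0, 4) facing W
all 5 alternatives checked — unique.

turn(right)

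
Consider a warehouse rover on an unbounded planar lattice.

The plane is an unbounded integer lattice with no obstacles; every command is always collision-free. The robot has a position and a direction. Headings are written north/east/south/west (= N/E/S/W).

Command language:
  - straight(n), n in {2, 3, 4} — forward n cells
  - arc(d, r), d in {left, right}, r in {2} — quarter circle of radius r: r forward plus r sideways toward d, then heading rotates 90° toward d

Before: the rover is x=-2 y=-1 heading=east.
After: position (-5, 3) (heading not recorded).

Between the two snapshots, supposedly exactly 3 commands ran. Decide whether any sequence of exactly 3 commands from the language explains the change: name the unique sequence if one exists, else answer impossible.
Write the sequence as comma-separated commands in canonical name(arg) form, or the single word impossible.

arc(left, 2), arc(left, 2), straight(3)

key: running straight(3) before arc(left, 2) would end elsewhere — order is forced
start: x=-2 y=-1 heading=east
t=1 arc(left, 2) ⇒ x=0 y=1 heading=north
t=2 arc(left, 2) ⇒ x=-2 y=3 heading=west
t=3 straight(3) ⇒ x=-5 y=3 heading=west
uniquely the one of 125 3-step routes that fits.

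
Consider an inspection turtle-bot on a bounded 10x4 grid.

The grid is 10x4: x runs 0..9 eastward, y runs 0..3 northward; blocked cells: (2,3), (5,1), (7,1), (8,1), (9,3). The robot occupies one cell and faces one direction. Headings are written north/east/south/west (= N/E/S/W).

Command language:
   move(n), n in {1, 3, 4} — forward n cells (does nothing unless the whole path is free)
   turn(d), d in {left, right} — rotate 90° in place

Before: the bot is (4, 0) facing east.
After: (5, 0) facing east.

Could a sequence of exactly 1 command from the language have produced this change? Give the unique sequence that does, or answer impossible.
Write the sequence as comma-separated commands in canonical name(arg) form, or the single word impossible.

move(1)

key: still facing E — the one step turns nothing
from: (4, 0) facing east
1. move(1) → (5, 0) facing east
uniquely the one of 5 1-step routes that fits.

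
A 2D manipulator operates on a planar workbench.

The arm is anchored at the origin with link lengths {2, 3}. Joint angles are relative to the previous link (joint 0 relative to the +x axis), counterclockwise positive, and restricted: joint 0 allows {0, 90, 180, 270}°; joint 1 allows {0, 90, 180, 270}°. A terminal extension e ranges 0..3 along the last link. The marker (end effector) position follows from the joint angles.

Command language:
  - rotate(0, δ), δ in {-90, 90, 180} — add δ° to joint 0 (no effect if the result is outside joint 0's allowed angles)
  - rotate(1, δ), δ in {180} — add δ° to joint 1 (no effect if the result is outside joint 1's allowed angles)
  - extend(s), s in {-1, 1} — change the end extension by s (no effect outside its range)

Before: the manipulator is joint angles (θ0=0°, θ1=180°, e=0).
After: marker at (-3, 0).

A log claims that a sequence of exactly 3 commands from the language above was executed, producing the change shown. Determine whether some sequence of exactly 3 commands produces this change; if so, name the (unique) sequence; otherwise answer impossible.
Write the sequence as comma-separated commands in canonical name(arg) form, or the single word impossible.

extend(-1), extend(1), extend(1)

key: running extend(1) before extend(-1) would end elsewhere — order is forced
start: joint angles (θ0=0°, θ1=180°, e=0)
t=1 extend(-1) ⇒ joint angles (θ0=0°, θ1=180°, e=0)
t=2 extend(1) ⇒ joint angles (θ0=0°, θ1=180°, e=1)
t=3 extend(1) ⇒ joint angles (θ0=0°, θ1=180°, e=2)
all 216 alternatives checked — unique.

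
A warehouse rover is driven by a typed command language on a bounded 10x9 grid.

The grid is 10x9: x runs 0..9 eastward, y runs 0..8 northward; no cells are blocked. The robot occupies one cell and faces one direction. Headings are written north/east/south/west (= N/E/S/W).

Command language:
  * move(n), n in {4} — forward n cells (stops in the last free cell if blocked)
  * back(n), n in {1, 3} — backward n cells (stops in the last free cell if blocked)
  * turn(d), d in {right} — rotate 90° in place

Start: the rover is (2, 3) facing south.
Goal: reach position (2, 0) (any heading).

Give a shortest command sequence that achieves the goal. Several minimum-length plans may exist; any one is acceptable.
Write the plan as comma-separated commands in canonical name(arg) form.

move(4)

begin: (2, 3) facing south
1. move(4) → (2, 0) facing south
minimal: 1 command(s), checked below 1.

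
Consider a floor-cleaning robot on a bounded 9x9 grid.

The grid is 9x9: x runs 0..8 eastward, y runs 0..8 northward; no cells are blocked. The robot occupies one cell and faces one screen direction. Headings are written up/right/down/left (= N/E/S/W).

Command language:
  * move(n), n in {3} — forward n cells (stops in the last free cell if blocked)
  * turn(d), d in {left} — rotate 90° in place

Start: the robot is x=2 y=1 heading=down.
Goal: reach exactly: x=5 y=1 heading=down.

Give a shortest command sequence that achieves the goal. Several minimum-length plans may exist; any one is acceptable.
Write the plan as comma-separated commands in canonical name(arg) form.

turn(left), move(3), turn(left), turn(left), turn(left)

from: x=2 y=1 heading=down
1. turn(left) → x=2 y=1 heading=right
2. move(3) → x=5 y=1 heading=right
3. turn(left) → x=5 y=1 heading=up
4. turn(left) → x=5 y=1 heading=left
5. turn(left) → x=5 y=1 heading=down
no 4-step plan works, so 5 is optimal.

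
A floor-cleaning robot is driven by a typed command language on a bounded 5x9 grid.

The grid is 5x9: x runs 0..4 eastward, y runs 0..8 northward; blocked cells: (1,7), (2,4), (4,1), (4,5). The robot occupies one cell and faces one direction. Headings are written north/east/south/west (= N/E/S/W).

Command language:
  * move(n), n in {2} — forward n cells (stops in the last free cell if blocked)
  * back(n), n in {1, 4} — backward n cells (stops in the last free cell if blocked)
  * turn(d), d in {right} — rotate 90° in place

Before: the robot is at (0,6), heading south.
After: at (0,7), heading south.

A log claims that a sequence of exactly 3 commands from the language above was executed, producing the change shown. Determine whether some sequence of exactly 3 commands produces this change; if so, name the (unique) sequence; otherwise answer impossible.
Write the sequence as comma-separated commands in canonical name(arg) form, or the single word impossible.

back(4), move(2), back(1)

key: order matters: swapping back(4) and back(1) lands elsewhere
initial: at (0,6), heading south
step 1 (back(4)): at (0,8), heading south
step 2 (move(2)): at (0,6), heading south
step 3 (back(1)): at (0,7), heading south
uniquely the one of 64 3-step routes that fits.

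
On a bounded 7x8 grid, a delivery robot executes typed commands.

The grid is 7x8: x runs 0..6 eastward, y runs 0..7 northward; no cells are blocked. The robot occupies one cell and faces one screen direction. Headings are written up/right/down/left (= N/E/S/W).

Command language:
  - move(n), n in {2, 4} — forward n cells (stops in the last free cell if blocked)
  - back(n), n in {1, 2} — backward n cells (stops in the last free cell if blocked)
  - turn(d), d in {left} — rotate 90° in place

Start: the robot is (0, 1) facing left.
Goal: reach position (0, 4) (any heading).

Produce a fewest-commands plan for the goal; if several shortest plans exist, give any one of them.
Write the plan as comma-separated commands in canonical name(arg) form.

turn(left), back(2), back(1)

begin: (0, 1) facing left
[1] after turn(left): (0, 1) facing down
[2] after back(2): (0, 3) facing down
[3] after back(1): (0, 4) facing down
nothing shorter than 3 reaches the goal.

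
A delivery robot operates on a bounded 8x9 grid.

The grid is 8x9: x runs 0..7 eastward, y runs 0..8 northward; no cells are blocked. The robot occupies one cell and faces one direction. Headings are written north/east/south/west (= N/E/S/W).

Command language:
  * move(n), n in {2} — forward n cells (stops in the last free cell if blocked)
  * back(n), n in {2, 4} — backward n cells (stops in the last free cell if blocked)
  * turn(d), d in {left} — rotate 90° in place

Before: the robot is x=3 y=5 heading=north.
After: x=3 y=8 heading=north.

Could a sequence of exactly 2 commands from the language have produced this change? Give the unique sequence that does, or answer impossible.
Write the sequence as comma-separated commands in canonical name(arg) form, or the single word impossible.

key: heading stays N — no command in the sequence turns
from: x=3 y=5 heading=north
step 1 (move(2)): x=3 y=7 heading=north
step 2 (move(2)): x=3 y=8 heading=north
no other 2-command option fits: unique.

move(2), move(2)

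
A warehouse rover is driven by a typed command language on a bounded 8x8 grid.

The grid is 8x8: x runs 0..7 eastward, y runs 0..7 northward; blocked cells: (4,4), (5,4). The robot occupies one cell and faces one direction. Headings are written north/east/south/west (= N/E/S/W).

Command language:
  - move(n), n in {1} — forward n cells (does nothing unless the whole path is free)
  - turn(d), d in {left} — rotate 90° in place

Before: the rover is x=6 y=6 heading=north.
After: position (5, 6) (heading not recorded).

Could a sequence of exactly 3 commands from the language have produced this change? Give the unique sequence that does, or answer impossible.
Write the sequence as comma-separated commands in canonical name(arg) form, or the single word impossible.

turn(left), move(1), turn(left)

initial: x=6 y=6 heading=north
1. turn(left) → x=6 y=6 heading=west
2. move(1) → x=5 y=6 heading=west
3. turn(left) → x=5 y=6 heading=south
uniquely the one of 8 3-step routes that fits.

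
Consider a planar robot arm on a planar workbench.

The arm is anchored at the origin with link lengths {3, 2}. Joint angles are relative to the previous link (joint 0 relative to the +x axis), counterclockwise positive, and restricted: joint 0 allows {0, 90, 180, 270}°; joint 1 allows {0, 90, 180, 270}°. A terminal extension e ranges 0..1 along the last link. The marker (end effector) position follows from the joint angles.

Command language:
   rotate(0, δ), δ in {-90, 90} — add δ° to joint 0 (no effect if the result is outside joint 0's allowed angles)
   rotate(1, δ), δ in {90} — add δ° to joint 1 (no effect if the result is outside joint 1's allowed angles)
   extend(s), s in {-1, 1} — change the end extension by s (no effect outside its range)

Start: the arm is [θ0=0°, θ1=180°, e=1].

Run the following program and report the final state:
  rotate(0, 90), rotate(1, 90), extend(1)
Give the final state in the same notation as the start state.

start: [θ0=0°, θ1=180°, e=1]
step 1 (rotate(0, 90)): [θ0=90°, θ1=180°, e=1]
step 2 (rotate(1, 90)): [θ0=90°, θ1=270°, e=1]
step 3 (extend(1)): [θ0=90°, θ1=270°, e=1]

[θ0=90°, θ1=270°, e=1]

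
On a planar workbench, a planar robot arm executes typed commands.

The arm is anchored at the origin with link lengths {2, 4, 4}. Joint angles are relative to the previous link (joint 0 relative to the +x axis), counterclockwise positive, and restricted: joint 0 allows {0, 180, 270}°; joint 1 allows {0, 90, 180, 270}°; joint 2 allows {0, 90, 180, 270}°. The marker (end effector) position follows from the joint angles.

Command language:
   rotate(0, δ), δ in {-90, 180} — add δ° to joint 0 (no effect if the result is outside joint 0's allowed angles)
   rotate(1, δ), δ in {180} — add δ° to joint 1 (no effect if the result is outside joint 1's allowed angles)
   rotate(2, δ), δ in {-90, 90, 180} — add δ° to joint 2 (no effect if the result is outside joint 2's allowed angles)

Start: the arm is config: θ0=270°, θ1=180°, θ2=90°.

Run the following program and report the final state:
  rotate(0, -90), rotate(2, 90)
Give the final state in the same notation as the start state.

config: θ0=180°, θ1=180°, θ2=180°

begin: config: θ0=270°, θ1=180°, θ2=90°
[1] after rotate(0, -90): config: θ0=180°, θ1=180°, θ2=90°
[2] after rotate(2, 90): config: θ0=180°, θ1=180°, θ2=180°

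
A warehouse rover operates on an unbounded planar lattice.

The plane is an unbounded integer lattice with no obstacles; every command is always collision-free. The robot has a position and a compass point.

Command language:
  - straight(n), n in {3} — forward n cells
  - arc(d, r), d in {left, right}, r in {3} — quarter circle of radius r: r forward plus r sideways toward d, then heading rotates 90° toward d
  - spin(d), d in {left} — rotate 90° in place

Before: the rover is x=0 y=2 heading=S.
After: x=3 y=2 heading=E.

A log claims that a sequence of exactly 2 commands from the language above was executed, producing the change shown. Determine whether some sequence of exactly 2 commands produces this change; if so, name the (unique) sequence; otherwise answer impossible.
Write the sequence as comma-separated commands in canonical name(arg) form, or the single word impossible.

spin(left), straight(3)

key: order matters: swapping spin(left) and straight(3) lands elsewhere
begin: x=0 y=2 heading=S
[1] after spin(left): x=0 y=2 heading=E
[2] after straight(3): x=3 y=2 heading=E
no other 2-command option fits: unique.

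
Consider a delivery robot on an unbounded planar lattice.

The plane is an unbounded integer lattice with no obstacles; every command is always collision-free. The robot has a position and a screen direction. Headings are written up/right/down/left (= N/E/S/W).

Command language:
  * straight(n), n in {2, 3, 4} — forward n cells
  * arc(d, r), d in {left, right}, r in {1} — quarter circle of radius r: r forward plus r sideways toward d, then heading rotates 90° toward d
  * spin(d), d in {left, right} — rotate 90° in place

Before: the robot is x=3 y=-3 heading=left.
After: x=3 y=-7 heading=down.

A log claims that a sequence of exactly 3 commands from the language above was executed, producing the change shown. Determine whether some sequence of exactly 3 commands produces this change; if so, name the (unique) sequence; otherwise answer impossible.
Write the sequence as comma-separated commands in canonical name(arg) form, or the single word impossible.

spin(left), straight(2), straight(2)

key: running straight(2) before spin(left) would end elsewhere — order is forced
from: x=3 y=-3 heading=left
[1] after spin(left): x=3 y=-3 heading=down
[2] after straight(2): x=3 y=-5 heading=down
[3] after straight(2): x=3 y=-7 heading=down
no other 3-command option fits: unique.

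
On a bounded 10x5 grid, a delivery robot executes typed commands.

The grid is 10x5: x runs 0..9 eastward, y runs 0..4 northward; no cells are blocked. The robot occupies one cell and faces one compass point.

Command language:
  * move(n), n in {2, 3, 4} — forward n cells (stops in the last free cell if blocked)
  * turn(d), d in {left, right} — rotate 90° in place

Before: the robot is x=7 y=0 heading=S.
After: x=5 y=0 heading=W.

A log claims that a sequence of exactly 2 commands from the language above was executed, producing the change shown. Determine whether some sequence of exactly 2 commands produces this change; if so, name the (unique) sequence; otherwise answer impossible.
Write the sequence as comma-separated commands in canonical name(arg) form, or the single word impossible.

turn(right), move(2)

key: position moved to (5,0) AND the heading swung to W — translation plus rotation needed
from: x=7 y=0 heading=S
t=1 turn(right) ⇒ x=7 y=0 heading=W
t=2 move(2) ⇒ x=5 y=0 heading=W
uniquely the one of 25 2-step routes that fits.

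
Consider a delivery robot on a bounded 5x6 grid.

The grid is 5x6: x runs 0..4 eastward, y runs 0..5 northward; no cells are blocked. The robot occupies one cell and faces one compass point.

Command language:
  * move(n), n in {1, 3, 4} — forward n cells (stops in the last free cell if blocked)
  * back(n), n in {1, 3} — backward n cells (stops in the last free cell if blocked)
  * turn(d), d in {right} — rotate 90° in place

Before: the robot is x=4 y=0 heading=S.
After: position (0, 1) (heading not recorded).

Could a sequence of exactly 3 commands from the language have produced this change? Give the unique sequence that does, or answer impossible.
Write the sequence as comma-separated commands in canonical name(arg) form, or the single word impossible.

back(1), turn(right), move(4)

key: order matters: swapping back(1) and move(4) lands elsewhere
start: x=4 y=0 heading=S
step 1 (back(1)): x=4 y=1 heading=S
step 2 (turn(right)): x=4 y=1 heading=W
step 3 (move(4)): x=0 y=1 heading=W
uniquely the one of 216 3-step routes that fits.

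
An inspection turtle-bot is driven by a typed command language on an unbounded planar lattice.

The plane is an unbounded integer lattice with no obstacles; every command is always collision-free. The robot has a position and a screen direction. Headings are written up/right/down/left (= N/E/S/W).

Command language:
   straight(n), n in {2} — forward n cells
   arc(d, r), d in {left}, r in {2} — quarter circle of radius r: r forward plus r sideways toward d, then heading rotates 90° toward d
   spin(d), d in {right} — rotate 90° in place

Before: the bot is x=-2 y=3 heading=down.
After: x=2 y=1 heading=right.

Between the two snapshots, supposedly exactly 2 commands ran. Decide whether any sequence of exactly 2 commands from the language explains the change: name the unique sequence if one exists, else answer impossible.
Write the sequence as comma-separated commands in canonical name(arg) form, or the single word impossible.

arc(left, 2), straight(2)

key: running straight(2) before arc(left, 2) would end elsewhere — order is forced
t0: x=-2 y=3 heading=down
1. arc(left, 2) → x=0 y=1 heading=right
2. straight(2) → x=2 y=1 heading=right
all 9 alternatives checked — unique.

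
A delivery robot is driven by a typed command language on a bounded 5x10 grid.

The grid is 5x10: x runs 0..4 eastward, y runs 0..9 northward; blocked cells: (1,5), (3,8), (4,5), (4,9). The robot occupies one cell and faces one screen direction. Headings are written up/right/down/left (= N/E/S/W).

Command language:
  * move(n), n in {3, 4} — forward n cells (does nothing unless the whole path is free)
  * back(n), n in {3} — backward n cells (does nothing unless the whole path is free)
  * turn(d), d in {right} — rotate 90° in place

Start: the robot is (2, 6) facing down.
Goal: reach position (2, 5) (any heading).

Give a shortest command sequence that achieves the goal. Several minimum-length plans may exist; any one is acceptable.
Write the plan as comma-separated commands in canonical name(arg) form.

begin: (2, 6) facing down
[1] after move(4): (2, 2) facing down
[2] after back(3): (2, 5) facing down
shorter routes all fall short; 2 is best.

move(4), back(3)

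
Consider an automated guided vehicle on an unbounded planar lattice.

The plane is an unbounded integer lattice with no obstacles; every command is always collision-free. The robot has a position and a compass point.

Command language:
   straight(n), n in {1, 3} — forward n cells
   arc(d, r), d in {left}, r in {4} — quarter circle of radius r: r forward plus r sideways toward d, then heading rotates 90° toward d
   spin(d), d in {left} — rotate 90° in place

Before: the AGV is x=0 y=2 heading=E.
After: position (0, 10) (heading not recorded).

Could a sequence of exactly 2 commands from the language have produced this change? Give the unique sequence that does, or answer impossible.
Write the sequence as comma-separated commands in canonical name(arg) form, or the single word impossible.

arc(left, 4), arc(left, 4)

start: x=0 y=2 heading=E
step 1 (arc(left, 4)): x=4 y=6 heading=N
step 2 (arc(left, 4)): x=0 y=10 heading=W
no other 2-command option fits: unique.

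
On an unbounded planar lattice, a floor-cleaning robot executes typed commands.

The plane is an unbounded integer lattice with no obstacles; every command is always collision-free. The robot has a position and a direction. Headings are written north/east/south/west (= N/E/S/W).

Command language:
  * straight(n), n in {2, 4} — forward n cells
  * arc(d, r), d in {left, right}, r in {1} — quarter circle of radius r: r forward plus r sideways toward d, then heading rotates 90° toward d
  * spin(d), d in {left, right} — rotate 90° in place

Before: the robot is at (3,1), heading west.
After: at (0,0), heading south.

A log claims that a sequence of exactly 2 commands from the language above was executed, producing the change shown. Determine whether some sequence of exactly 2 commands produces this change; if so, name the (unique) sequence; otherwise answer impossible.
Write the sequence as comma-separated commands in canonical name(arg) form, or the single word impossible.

key: order matters: swapping straight(2) and arc(left, 1) lands elsewhere
t0: at (3,1), heading west
[1] after straight(2): at (1,1), heading west
[2] after arc(left, 1): at (0,0), heading south
uniquely the one of 36 2-step routes that fits.

straight(2), arc(left, 1)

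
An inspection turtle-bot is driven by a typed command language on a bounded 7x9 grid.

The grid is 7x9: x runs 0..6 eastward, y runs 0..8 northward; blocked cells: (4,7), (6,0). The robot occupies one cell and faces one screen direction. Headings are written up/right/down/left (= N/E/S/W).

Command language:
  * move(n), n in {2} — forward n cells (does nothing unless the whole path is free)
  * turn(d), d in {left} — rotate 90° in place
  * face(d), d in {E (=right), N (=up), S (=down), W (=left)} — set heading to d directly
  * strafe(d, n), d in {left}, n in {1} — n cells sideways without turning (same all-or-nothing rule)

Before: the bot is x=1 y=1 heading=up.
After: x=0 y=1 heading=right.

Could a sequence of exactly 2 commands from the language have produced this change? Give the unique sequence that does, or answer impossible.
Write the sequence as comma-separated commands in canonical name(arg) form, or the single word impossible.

key: position moved to (0,1) AND the heading swung to E — translation plus rotation needed
from: x=1 y=1 heading=up
t=1 strafe(left, 1) ⇒ x=0 y=1 heading=up
t=2 face(E) ⇒ x=0 y=1 heading=right
no rival 2-sequence matches.

strafe(left, 1), face(E)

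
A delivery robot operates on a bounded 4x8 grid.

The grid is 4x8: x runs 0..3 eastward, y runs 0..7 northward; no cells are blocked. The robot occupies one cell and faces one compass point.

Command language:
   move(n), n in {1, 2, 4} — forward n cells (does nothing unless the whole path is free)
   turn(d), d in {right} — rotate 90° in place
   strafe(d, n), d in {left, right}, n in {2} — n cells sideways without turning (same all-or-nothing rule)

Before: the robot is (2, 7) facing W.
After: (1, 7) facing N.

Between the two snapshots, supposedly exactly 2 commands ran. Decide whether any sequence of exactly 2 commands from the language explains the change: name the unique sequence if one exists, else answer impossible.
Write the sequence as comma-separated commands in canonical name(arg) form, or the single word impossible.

move(1), turn(right)

key: cell and facing (now N) both changed — the 2 commands mix motion and turning
initial: (2, 7) facing W
1. move(1) → (1, 7) facing W
2. turn(right) → (1, 7) facing N
all 36 alternatives checked — unique.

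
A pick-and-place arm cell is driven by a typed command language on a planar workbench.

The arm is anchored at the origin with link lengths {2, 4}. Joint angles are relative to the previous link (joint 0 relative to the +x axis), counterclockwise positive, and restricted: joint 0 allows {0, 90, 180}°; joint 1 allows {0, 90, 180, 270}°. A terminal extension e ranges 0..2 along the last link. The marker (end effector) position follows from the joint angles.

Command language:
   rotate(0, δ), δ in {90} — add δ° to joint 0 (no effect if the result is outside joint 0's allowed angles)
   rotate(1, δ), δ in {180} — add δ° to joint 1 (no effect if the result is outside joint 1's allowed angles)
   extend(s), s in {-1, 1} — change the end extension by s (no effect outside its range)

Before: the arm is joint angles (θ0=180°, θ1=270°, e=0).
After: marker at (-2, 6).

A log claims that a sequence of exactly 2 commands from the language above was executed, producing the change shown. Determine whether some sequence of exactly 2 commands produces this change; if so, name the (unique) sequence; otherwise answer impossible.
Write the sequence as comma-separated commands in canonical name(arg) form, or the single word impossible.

t0: joint angles (θ0=180°, θ1=270°, e=0)
[1] after extend(1): joint angles (θ0=180°, θ1=270°, e=1)
[2] after extend(1): joint angles (θ0=180°, θ1=270°, e=2)
no other 2-command option fits: unique.

extend(1), extend(1)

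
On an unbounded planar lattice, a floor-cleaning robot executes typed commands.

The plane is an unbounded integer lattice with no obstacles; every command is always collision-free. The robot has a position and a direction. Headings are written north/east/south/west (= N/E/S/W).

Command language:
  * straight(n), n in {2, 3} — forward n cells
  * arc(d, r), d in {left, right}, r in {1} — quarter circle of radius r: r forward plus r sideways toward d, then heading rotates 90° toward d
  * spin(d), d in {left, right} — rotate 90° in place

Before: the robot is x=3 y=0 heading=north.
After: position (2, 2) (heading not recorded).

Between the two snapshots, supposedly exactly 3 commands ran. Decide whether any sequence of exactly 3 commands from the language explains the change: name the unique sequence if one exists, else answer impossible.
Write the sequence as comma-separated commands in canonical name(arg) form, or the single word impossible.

key: order matters: swapping straight(3) and arc(left, 1) lands elsewhere
start: x=3 y=0 heading=north
[1] after straight(3): x=3 y=3 heading=north
[2] after spin(left): x=3 y=3 heading=west
[3] after arc(left, 1): x=2 y=2 heading=south
uniquely the one of 216 3-step routes that fits.

straight(3), spin(left), arc(left, 1)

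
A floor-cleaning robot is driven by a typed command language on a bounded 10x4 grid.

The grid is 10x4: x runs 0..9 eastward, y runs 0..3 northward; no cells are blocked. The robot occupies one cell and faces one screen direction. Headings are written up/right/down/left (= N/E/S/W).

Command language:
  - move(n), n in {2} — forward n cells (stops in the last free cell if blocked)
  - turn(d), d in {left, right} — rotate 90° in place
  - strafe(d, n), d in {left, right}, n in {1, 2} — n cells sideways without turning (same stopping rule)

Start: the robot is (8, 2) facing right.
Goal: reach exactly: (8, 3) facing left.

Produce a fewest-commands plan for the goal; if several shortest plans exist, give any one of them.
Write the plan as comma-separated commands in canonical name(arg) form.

start: (8, 2) facing right
[1] after strafe(left, 1): (8, 3) facing right
[2] after turn(left): (8, 3) facing up
[3] after turn(left): (8, 3) facing left
nothing shorter than 3 reaches the goal.

strafe(left, 1), turn(left), turn(left)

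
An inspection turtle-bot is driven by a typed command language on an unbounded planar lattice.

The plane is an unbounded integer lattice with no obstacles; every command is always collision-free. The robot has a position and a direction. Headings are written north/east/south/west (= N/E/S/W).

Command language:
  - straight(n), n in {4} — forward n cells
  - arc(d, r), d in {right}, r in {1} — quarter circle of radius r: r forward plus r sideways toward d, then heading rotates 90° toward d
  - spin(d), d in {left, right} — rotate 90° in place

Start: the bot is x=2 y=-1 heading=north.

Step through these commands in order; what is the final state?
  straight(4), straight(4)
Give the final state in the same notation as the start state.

start: x=2 y=-1 heading=north
t=1 straight(4) ⇒ x=2 y=3 heading=north
t=2 straight(4) ⇒ x=2 y=7 heading=north

x=2 y=7 heading=north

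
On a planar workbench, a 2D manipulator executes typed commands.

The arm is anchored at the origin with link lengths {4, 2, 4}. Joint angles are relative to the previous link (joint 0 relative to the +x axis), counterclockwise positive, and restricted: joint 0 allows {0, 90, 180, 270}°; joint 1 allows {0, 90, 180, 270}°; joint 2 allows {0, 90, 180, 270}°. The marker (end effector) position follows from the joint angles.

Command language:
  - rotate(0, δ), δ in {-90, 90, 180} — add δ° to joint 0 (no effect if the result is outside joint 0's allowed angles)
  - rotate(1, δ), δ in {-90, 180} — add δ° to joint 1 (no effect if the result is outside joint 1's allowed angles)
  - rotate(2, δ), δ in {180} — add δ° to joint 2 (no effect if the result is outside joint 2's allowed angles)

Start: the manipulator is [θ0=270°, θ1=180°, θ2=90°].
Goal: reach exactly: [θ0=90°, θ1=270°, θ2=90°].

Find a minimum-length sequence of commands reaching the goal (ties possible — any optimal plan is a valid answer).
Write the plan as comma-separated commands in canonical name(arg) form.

from: [θ0=270°, θ1=180°, θ2=90°]
[1] after rotate(1, 180): [θ0=270°, θ1=0°, θ2=90°]
[2] after rotate(0, 180): [θ0=90°, θ1=0°, θ2=90°]
[3] after rotate(1, -90): [θ0=90°, θ1=270°, θ2=90°]
shorter routes all fall short; 3 is best.

rotate(1, 180), rotate(0, 180), rotate(1, -90)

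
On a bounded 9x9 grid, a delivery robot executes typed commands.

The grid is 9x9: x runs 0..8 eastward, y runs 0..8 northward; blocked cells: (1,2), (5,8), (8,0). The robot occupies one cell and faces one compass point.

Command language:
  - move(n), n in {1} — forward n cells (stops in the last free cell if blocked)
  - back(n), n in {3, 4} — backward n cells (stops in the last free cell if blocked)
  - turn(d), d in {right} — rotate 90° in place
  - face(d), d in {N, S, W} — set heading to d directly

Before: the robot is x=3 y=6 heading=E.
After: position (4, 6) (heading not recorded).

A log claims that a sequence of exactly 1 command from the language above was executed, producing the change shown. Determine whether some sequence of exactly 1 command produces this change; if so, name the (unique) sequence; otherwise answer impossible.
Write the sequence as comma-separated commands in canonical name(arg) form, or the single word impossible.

t0: x=3 y=6 heading=E
t=1 move(1) ⇒ x=4 y=6 heading=E
uniquely the one of 7 1-step routes that fits.

move(1)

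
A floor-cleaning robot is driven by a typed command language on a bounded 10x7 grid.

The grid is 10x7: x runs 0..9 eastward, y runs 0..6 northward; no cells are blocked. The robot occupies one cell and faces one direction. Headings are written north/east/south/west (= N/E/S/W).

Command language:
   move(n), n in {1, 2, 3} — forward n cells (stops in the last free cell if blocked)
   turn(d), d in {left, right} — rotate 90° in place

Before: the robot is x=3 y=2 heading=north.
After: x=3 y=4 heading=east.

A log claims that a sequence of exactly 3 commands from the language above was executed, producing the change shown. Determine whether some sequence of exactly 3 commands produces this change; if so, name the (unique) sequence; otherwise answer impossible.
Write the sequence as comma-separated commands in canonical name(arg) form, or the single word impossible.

move(1), move(1), turn(right)

key: position moved to (3,4) AND the heading swung to E — translation plus rotation needed
begin: x=3 y=2 heading=north
[1] after move(1): x=3 y=3 heading=north
[2] after move(1): x=3 y=4 heading=north
[3] after turn(right): x=3 y=4 heading=east
no other 3-command option fits: unique.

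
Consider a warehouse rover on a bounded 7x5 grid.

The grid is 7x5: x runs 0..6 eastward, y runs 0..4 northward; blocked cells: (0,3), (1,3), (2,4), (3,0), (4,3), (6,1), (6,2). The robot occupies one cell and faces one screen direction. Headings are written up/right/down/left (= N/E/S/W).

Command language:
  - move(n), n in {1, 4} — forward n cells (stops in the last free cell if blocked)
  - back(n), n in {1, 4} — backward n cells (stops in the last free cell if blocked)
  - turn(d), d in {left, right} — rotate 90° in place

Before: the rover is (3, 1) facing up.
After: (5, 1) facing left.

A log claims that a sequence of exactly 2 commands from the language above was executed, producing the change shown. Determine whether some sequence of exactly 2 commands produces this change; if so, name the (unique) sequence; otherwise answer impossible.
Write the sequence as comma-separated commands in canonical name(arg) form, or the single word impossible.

turn(left), back(4)

key: cell and facing (now W) both changed — the 2 commands mix motion and turning
begin: (3, 1) facing up
[1] after turn(left): (3, 1) facing left
[2] after back(4): (5, 1) facing left
uniquely the one of 36 2-step routes that fits.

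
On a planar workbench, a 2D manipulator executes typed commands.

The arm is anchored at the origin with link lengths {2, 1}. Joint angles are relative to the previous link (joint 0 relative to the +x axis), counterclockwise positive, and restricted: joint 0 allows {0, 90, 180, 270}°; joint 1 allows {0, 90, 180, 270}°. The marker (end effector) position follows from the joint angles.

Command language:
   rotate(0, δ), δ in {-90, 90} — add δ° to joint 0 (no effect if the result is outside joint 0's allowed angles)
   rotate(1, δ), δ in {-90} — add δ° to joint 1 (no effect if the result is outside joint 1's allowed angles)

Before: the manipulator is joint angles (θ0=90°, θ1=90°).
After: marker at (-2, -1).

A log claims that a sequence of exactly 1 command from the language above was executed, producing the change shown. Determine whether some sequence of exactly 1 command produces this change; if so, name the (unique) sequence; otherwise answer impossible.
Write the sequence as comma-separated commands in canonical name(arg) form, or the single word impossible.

from: joint angles (θ0=90°, θ1=90°)
step 1 (rotate(0, 90)): joint angles (θ0=180°, θ1=90°)
all 3 alternatives checked — unique.

rotate(0, 90)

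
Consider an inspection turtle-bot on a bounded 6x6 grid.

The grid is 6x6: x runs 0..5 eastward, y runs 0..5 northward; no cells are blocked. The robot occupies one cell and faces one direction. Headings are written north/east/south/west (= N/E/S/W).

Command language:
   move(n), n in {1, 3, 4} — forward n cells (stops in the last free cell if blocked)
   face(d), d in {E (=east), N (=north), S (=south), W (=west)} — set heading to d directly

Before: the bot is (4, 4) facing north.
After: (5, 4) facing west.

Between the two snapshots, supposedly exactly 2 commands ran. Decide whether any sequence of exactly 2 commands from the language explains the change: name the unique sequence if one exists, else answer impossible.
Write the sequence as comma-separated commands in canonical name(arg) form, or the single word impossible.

every 2-command combo misses the target.

impossible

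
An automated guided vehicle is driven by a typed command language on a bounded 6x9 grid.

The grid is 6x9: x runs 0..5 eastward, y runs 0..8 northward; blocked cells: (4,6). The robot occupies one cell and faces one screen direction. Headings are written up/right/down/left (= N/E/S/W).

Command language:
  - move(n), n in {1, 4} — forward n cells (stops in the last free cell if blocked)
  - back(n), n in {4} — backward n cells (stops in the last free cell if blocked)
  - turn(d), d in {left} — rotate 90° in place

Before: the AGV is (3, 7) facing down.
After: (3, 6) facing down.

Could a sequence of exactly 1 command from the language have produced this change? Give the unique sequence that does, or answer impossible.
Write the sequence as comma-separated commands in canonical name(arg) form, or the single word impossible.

move(1)

key: still facing S — the one step turns nothing
begin: (3, 7) facing down
step 1 (move(1)): (3, 6) facing down
no rival 1-sequence matches.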